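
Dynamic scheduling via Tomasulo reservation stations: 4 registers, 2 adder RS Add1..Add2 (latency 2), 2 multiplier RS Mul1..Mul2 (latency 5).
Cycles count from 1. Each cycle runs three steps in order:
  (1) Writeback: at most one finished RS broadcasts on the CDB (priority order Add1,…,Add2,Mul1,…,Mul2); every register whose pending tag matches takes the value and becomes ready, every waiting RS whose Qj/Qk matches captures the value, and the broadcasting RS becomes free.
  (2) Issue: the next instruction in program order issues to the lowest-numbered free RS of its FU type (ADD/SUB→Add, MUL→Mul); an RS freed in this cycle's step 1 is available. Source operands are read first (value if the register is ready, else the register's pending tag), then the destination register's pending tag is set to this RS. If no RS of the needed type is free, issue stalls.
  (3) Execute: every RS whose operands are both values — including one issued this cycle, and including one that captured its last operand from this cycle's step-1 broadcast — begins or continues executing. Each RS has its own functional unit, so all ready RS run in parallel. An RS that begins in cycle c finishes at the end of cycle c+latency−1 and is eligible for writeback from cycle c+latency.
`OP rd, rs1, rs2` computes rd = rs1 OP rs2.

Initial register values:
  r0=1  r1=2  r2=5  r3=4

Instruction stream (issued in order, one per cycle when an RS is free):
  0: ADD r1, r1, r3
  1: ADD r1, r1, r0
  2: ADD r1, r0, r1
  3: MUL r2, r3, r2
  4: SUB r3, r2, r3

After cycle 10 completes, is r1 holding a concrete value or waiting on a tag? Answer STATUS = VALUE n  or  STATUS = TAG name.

STATUS = VALUE 8

cycle 1: issue ADD r1<-Add1 // r0:1,r1:Add1,r2:5,r3:4
cycle 2: issue ADD r1<-Add2 // r0:1,r1:Add2,r2:5,r3:4
cycle 3: CDB Add1=6; issue ADD r1<-Add1 // r0:1,r1:Add1,r2:5,r3:4
cycle 4: issue MUL r2<-Mul1 // r0:1,r1:Add1,r2:Mul1,r3:4
cycle 5: CDB Add2=7; issue SUB r3<-Add2 // r0:1,r1:Add1,r2:Mul1,r3:Add2
cycle 6: - // r0:1,r1:Add1,r2:Mul1,r3:Add2
cycle 7: CDB Add1=8 // r0:1,r1:8,r2:Mul1,r3:Add2
cycle 8: - // r0:1,r1:8,r2:Mul1,r3:Add2
cycle 9: CDB Mul1=20 // r0:1,r1:8,r2:20,r3:Add2
cycle 10: - // r0:1,r1:8,r2:20,r3:Add2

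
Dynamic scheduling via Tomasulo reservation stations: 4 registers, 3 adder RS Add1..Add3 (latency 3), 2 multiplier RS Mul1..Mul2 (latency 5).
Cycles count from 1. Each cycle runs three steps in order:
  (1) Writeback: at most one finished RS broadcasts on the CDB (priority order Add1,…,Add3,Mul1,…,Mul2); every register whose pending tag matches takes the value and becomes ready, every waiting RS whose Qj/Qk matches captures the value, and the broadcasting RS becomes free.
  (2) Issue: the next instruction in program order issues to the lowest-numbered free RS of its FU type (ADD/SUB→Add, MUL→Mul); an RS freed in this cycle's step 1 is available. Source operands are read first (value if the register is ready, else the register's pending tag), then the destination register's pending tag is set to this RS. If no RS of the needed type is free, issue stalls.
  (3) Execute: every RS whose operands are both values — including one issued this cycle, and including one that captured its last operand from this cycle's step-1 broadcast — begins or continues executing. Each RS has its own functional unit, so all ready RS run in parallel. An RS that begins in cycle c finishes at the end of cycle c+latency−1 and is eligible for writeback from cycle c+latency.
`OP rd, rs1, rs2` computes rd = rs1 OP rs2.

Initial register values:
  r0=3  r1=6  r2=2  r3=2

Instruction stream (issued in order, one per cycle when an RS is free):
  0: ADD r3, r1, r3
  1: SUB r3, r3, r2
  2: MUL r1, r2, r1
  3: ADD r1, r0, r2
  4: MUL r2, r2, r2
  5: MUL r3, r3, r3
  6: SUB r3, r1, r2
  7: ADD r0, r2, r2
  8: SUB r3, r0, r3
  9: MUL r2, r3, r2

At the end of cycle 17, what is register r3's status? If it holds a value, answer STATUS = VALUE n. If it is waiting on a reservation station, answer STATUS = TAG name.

cycle 1: issue ADD r3<-Add1 // r0:3,r1:6,r2:2,r3:Add1
cycle 2: issue SUB r3<-Add2 // r0:3,r1:6,r2:2,r3:Add2
cycle 3: issue MUL r1<-Mul1 // r0:3,r1:Mul1,r2:2,r3:Add2
cycle 4: CDB Add1=8; issue ADD r1<-Add1 // r0:3,r1:Add1,r2:2,r3:Add2
cycle 5: issue MUL r2<-Mul2 // r0:3,r1:Add1,r2:Mul2,r3:Add2
cycle 6: stall // r0:3,r1:Add1,r2:Mul2,r3:Add2
cycle 7: CDB Add1=5; stall // r0:3,r1:5,r2:Mul2,r3:Add2
cycle 8: CDB Add2=6; stall // r0:3,r1:5,r2:Mul2,r3:6
cycle 9: CDB Mul1=12; issue MUL r3<-Mul1 // r0:3,r1:5,r2:Mul2,r3:Mul1
cycle 10: CDB Mul2=4; issue SUB r3<-Add1 // r0:3,r1:5,r2:4,r3:Add1
cycle 11: issue ADD r0<-Add2 // r0:Add2,r1:5,r2:4,r3:Add1
cycle 12: issue SUB r3<-Add3 // r0:Add2,r1:5,r2:4,r3:Add3
cycle 13: CDB Add1=1; issue MUL r2<-Mul2 // r0:Add2,r1:5,r2:Mul2,r3:Add3
cycle 14: CDB Add2=8 // r0:8,r1:5,r2:Mul2,r3:Add3
cycle 15: CDB Mul1=36 // r0:8,r1:5,r2:Mul2,r3:Add3
cycle 16: - // r0:8,r1:5,r2:Mul2,r3:Add3
cycle 17: CDB Add3=7 // r0:8,r1:5,r2:Mul2,r3:7

STATUS = VALUE 7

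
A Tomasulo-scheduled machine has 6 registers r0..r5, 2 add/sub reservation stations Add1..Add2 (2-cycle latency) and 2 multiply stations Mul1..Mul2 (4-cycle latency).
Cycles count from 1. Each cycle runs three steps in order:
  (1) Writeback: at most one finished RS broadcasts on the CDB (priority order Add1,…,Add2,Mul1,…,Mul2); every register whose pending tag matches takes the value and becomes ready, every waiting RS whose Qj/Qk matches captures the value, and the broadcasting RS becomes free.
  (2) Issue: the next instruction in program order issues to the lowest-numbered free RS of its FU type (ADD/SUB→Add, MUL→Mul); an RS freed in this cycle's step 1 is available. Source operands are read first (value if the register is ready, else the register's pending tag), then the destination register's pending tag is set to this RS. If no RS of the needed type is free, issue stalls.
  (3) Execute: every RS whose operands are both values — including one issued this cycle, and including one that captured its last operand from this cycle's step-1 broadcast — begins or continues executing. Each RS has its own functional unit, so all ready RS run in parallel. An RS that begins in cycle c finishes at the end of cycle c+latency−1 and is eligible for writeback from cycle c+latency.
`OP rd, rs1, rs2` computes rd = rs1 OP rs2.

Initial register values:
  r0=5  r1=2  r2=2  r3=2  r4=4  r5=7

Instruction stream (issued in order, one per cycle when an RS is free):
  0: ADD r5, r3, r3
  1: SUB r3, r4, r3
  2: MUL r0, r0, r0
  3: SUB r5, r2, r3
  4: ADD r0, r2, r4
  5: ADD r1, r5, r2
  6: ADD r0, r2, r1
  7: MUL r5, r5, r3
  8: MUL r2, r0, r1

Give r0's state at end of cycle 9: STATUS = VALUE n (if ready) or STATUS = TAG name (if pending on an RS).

  c1: issue ADD r5<-Add1  regs: r0:5,r1:2,r2:2,r3:2,r4:4,r5:Add1
  c2: issue SUB r3<-Add2  regs: r0:5,r1:2,r2:2,r3:Add2,r4:4,r5:Add1
  c3: CDB Add1=4; issue MUL r0<-Mul1  regs: r0:Mul1,r1:2,r2:2,r3:Add2,r4:4,r5:4
  c4: CDB Add2=2; issue SUB r5<-Add1  regs: r0:Mul1,r1:2,r2:2,r3:2,r4:4,r5:Add1
  c5: issue ADD r0<-Add2  regs: r0:Add2,r1:2,r2:2,r3:2,r4:4,r5:Add1
  c6: CDB Add1=0; issue ADD r1<-Add1  regs: r0:Add2,r1:Add1,r2:2,r3:2,r4:4,r5:0
  c7: CDB Add2=6; issue ADD r0<-Add2  regs: r0:Add2,r1:Add1,r2:2,r3:2,r4:4,r5:0
  c8: CDB Add1=2; issue MUL r5<-Mul2  regs: r0:Add2,r1:2,r2:2,r3:2,r4:4,r5:Mul2
  c9: CDB Mul1=25; issue MUL r2<-Mul1  regs: r0:Add2,r1:2,r2:Mul1,r3:2,r4:4,r5:Mul2

STATUS = TAG Add2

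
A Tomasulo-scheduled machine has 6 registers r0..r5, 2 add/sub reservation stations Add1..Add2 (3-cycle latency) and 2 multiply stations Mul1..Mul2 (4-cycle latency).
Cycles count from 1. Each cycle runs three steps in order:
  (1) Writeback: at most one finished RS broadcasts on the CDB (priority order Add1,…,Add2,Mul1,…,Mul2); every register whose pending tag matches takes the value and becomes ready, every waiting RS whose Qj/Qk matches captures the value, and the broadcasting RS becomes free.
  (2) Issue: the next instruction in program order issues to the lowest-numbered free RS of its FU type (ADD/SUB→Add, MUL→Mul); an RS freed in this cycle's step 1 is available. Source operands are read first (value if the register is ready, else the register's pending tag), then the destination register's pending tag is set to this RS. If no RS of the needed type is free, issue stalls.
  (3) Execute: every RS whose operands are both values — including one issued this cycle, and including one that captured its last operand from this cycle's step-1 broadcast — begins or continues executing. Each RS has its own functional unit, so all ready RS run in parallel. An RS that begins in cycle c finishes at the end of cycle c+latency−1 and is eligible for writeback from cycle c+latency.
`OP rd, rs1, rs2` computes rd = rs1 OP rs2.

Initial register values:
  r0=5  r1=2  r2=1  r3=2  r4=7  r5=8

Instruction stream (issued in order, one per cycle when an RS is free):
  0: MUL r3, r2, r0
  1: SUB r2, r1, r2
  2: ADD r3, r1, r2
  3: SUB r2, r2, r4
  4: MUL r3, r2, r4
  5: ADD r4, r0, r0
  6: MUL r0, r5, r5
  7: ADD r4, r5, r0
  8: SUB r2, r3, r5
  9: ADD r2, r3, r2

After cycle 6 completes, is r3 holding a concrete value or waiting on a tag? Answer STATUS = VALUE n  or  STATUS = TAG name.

c1: issue MUL r3<-Mul1 | r0:5,r1:2,r2:1,r3:Mul1,r4:7,r5:8
c2: issue SUB r2<-Add1 | r0:5,r1:2,r2:Add1,r3:Mul1,r4:7,r5:8
c3: issue ADD r3<-Add2 | r0:5,r1:2,r2:Add1,r3:Add2,r4:7,r5:8
c4: stall | r0:5,r1:2,r2:Add1,r3:Add2,r4:7,r5:8
c5: CDB Add1=1; issue SUB r2<-Add1 | r0:5,r1:2,r2:Add1,r3:Add2,r4:7,r5:8
c6: CDB Mul1=5; issue MUL r3<-Mul1 | r0:5,r1:2,r2:Add1,r3:Mul1,r4:7,r5:8

STATUS = TAG Mul1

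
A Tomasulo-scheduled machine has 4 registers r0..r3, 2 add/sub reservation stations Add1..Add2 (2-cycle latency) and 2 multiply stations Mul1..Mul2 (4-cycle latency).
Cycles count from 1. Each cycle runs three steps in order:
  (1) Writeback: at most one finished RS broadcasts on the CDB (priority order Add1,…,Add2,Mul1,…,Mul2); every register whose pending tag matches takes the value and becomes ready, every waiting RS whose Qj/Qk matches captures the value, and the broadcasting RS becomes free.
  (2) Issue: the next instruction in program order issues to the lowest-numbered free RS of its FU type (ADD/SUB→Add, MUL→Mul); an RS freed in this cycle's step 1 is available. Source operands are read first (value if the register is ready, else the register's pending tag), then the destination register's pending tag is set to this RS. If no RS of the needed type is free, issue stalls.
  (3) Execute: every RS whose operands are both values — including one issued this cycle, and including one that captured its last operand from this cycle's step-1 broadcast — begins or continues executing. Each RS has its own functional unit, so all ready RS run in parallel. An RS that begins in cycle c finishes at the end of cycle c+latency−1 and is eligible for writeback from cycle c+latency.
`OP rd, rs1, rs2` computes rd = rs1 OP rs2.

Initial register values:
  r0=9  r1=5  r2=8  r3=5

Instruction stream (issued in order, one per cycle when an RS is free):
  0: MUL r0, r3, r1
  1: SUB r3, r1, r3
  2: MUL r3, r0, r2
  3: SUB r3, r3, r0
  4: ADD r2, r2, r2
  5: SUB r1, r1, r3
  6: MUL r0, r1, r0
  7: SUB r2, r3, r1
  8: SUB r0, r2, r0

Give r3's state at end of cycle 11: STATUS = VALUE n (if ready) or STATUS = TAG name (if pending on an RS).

c1: issue MUL r0<-Mul1 | r0:Mul1,r1:5,r2:8,r3:5
c2: issue SUB r3<-Add1 | r0:Mul1,r1:5,r2:8,r3:Add1
c3: issue MUL r3<-Mul2 | r0:Mul1,r1:5,r2:8,r3:Mul2
c4: CDB Add1=0; issue SUB r3<-Add1 | r0:Mul1,r1:5,r2:8,r3:Add1
c5: CDB Mul1=25; issue ADD r2<-Add2 | r0:25,r1:5,r2:Add2,r3:Add1
c6: stall | r0:25,r1:5,r2:Add2,r3:Add1
c7: CDB Add2=16; issue SUB r1<-Add2 | r0:25,r1:Add2,r2:16,r3:Add1
c8: issue MUL r0<-Mul1 | r0:Mul1,r1:Add2,r2:16,r3:Add1
c9: CDB Mul2=200; stall | r0:Mul1,r1:Add2,r2:16,r3:Add1
c10: stall | r0:Mul1,r1:Add2,r2:16,r3:Add1
c11: CDB Add1=175; issue SUB r2<-Add1 | r0:Mul1,r1:Add2,r2:Add1,r3:175

STATUS = VALUE 175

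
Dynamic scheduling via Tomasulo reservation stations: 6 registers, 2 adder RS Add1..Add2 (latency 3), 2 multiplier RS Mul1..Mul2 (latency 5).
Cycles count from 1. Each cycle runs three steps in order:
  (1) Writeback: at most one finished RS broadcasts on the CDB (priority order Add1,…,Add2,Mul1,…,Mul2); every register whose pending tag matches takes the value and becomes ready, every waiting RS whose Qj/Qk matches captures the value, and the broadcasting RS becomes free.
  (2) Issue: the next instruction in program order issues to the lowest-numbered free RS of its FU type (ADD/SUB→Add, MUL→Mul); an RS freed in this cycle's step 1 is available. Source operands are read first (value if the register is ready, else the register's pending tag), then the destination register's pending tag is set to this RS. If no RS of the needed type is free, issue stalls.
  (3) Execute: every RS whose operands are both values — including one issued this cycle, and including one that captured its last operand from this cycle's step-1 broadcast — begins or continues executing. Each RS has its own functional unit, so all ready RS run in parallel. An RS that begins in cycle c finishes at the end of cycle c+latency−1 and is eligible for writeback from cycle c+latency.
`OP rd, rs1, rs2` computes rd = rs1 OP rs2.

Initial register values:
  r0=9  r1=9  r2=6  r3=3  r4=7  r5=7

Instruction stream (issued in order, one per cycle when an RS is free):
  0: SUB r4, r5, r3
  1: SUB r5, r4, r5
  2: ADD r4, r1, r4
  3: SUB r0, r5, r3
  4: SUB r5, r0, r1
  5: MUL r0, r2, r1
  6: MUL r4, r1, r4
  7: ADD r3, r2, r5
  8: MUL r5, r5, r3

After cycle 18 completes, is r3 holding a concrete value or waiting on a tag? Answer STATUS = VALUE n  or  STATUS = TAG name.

cycle 1: issue SUB r4<-Add1 // r0:9,r1:9,r2:6,r3:3,r4:Add1,r5:7
cycle 2: issue SUB r5<-Add2 // r0:9,r1:9,r2:6,r3:3,r4:Add1,r5:Add2
cycle 3: stall // r0:9,r1:9,r2:6,r3:3,r4:Add1,r5:Add2
cycle 4: CDB Add1=4; issue ADD r4<-Add1 // r0:9,r1:9,r2:6,r3:3,r4:Add1,r5:Add2
cycle 5: stall // r0:9,r1:9,r2:6,r3:3,r4:Add1,r5:Add2
cycle 6: stall // r0:9,r1:9,r2:6,r3:3,r4:Add1,r5:Add2
cycle 7: CDB Add1=13; issue SUB r0<-Add1 // r0:Add1,r1:9,r2:6,r3:3,r4:13,r5:Add2
cycle 8: CDB Add2=-3; issue SUB r5<-Add2 // r0:Add1,r1:9,r2:6,r3:3,r4:13,r5:Add2
cycle 9: issue MUL r0<-Mul1 // r0:Mul1,r1:9,r2:6,r3:3,r4:13,r5:Add2
cycle 10: issue MUL r4<-Mul2 // r0:Mul1,r1:9,r2:6,r3:3,r4:Mul2,r5:Add2
cycle 11: CDB Add1=-6; issue ADD r3<-Add1 // r0:Mul1,r1:9,r2:6,r3:Add1,r4:Mul2,r5:Add2
cycle 12: stall // r0:Mul1,r1:9,r2:6,r3:Add1,r4:Mul2,r5:Add2
cycle 13: stall // r0:Mul1,r1:9,r2:6,r3:Add1,r4:Mul2,r5:Add2
cycle 14: CDB Add2=-15; stall // r0:Mul1,r1:9,r2:6,r3:Add1,r4:Mul2,r5:-15
cycle 15: CDB Mul1=54; issue MUL r5<-Mul1 // r0:54,r1:9,r2:6,r3:Add1,r4:Mul2,r5:Mul1
cycle 16: CDB Mul2=117 // r0:54,r1:9,r2:6,r3:Add1,r4:117,r5:Mul1
cycle 17: CDB Add1=-9 // r0:54,r1:9,r2:6,r3:-9,r4:117,r5:Mul1
cycle 18: - // r0:54,r1:9,r2:6,r3:-9,r4:117,r5:Mul1

STATUS = VALUE -9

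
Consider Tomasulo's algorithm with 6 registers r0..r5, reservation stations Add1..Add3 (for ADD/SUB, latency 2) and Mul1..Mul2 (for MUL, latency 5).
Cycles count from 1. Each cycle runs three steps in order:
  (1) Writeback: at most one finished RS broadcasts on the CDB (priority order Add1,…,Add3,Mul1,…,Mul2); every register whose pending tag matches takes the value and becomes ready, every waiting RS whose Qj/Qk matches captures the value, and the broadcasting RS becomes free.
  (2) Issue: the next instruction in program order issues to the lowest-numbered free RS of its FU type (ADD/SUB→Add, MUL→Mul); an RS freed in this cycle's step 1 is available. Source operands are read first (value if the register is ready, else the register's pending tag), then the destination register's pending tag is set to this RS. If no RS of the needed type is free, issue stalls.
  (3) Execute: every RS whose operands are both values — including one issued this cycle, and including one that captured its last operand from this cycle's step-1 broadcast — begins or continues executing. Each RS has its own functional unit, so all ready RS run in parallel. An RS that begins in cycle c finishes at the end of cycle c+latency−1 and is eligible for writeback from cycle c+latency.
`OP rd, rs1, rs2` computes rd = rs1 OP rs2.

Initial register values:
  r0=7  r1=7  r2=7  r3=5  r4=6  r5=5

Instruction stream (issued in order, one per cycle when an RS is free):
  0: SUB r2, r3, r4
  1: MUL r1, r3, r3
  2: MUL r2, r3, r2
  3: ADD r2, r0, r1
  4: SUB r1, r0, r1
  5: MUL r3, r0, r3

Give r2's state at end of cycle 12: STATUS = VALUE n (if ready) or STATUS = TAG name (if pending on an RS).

  c1: issue SUB r2<-Add1  regs: r0:7,r1:7,r2:Add1,r3:5,r4:6,r5:5
  c2: issue MUL r1<-Mul1  regs: r0:7,r1:Mul1,r2:Add1,r3:5,r4:6,r5:5
  c3: CDB Add1=-1; issue MUL r2<-Mul2  regs: r0:7,r1:Mul1,r2:Mul2,r3:5,r4:6,r5:5
  c4: issue ADD r2<-Add1  regs: r0:7,r1:Mul1,r2:Add1,r3:5,r4:6,r5:5
  c5: issue SUB r1<-Add2  regs: r0:7,r1:Add2,r2:Add1,r3:5,r4:6,r5:5
  c6: stall  regs: r0:7,r1:Add2,r2:Add1,r3:5,r4:6,r5:5
  c7: CDB Mul1=25; issue MUL r3<-Mul1  regs: r0:7,r1:Add2,r2:Add1,r3:Mul1,r4:6,r5:5
  c8: CDB Mul2=-5  regs: r0:7,r1:Add2,r2:Add1,r3:Mul1,r4:6,r5:5
  c9: CDB Add1=32  regs: r0:7,r1:Add2,r2:32,r3:Mul1,r4:6,r5:5
  c10: CDB Add2=-18  regs: r0:7,r1:-18,r2:32,r3:Mul1,r4:6,r5:5
  c11: -  regs: r0:7,r1:-18,r2:32,r3:Mul1,r4:6,r5:5
  c12: CDB Mul1=35  regs: r0:7,r1:-18,r2:32,r3:35,r4:6,r5:5

STATUS = VALUE 32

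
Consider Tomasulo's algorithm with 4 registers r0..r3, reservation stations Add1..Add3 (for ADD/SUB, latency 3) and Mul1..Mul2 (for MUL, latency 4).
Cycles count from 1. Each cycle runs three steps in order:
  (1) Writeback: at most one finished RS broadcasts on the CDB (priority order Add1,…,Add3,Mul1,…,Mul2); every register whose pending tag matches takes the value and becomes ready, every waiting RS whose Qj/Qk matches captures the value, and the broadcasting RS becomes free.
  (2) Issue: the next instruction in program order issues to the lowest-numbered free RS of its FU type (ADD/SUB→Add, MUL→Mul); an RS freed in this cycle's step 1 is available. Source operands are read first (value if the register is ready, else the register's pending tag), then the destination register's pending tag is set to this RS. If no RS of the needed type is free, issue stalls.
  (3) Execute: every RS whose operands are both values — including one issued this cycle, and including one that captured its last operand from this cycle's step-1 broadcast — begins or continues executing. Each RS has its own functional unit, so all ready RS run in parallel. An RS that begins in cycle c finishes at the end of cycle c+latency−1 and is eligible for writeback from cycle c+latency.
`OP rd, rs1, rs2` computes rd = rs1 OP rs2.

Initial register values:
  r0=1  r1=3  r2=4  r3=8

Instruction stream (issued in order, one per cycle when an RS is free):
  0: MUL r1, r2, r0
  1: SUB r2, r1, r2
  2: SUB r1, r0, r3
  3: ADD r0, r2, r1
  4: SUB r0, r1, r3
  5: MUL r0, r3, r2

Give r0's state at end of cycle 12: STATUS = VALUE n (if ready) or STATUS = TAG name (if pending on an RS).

STATUS = VALUE 0

cycle 1: issue MUL r1<-Mul1 // r0:1,r1:Mul1,r2:4,r3:8
cycle 2: issue SUB r2<-Add1 // r0:1,r1:Mul1,r2:Add1,r3:8
cycle 3: issue SUB r1<-Add2 // r0:1,r1:Add2,r2:Add1,r3:8
cycle 4: issue ADD r0<-Add3 // r0:Add3,r1:Add2,r2:Add1,r3:8
cycle 5: CDB Mul1=4; stall // r0:Add3,r1:Add2,r2:Add1,r3:8
cycle 6: CDB Add2=-7; issue SUB r0<-Add2 // r0:Add2,r1:-7,r2:Add1,r3:8
cycle 7: issue MUL r0<-Mul1 // r0:Mul1,r1:-7,r2:Add1,r3:8
cycle 8: CDB Add1=0 // r0:Mul1,r1:-7,r2:0,r3:8
cycle 9: CDB Add2=-15 // r0:Mul1,r1:-7,r2:0,r3:8
cycle 10: - // r0:Mul1,r1:-7,r2:0,r3:8
cycle 11: CDB Add3=-7 // r0:Mul1,r1:-7,r2:0,r3:8
cycle 12: CDB Mul1=0 // r0:0,r1:-7,r2:0,r3:8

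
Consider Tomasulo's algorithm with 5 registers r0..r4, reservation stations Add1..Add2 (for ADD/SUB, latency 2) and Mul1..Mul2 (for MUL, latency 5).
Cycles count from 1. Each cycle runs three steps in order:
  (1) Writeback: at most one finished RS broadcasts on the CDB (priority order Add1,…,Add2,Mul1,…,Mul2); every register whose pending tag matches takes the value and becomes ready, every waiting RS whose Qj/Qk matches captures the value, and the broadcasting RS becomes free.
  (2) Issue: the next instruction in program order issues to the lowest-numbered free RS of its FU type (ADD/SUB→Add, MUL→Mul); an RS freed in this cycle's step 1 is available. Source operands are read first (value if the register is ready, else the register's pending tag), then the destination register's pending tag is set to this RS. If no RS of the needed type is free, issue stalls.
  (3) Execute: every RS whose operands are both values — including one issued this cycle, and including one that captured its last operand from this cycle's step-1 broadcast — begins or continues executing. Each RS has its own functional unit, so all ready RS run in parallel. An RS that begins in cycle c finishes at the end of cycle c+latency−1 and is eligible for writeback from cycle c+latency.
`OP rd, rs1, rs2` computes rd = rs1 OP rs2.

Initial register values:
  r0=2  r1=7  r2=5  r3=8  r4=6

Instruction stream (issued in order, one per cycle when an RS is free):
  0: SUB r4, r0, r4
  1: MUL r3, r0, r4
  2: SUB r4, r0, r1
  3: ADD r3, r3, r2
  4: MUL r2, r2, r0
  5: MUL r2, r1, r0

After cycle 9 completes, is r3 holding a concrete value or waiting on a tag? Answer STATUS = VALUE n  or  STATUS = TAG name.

STATUS = TAG Add2

  c1: issue SUB r4<-Add1  regs: r0:2,r1:7,r2:5,r3:8,r4:Add1
  c2: issue MUL r3<-Mul1  regs: r0:2,r1:7,r2:5,r3:Mul1,r4:Add1
  c3: CDB Add1=-4; issue SUB r4<-Add1  regs: r0:2,r1:7,r2:5,r3:Mul1,r4:Add1
  c4: issue ADD r3<-Add2  regs: r0:2,r1:7,r2:5,r3:Add2,r4:Add1
  c5: CDB Add1=-5; issue MUL r2<-Mul2  regs: r0:2,r1:7,r2:Mul2,r3:Add2,r4:-5
  c6: stall  regs: r0:2,r1:7,r2:Mul2,r3:Add2,r4:-5
  c7: stall  regs: r0:2,r1:7,r2:Mul2,r3:Add2,r4:-5
  c8: CDB Mul1=-8; issue MUL r2<-Mul1  regs: r0:2,r1:7,r2:Mul1,r3:Add2,r4:-5
  c9: -  regs: r0:2,r1:7,r2:Mul1,r3:Add2,r4:-5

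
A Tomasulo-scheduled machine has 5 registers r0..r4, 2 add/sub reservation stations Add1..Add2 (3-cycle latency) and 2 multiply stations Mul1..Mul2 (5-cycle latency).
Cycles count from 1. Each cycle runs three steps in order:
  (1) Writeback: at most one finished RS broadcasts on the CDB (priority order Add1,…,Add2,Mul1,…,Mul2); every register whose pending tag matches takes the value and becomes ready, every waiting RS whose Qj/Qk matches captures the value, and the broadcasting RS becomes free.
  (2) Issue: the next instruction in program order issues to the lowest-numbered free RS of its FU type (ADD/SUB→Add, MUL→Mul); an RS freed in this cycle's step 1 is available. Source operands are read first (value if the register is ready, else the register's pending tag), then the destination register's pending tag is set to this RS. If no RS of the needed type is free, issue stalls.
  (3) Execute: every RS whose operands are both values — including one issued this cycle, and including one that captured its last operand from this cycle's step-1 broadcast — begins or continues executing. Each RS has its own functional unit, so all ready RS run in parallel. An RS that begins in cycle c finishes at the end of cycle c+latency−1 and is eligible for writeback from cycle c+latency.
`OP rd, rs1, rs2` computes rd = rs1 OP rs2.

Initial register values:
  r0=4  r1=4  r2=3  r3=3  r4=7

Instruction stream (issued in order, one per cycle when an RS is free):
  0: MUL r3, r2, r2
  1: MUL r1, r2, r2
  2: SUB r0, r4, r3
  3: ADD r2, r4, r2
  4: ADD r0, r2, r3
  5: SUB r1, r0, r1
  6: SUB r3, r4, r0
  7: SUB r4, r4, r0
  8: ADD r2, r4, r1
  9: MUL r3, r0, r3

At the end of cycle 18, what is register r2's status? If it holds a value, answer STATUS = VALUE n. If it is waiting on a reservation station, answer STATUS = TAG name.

STATUS = TAG Add2

cycle 1: issue MUL r3<-Mul1 // r0:4,r1:4,r2:3,r3:Mul1,r4:7
cycle 2: issue MUL r1<-Mul2 // r0:4,r1:Mul2,r2:3,r3:Mul1,r4:7
cycle 3: issue SUB r0<-Add1 // r0:Add1,r1:Mul2,r2:3,r3:Mul1,r4:7
cycle 4: issue ADD r2<-Add2 // r0:Add1,r1:Mul2,r2:Add2,r3:Mul1,r4:7
cycle 5: stall // r0:Add1,r1:Mul2,r2:Add2,r3:Mul1,r4:7
cycle 6: CDB Mul1=9; stall // r0:Add1,r1:Mul2,r2:Add2,r3:9,r4:7
cycle 7: CDB Add2=10; issue ADD r0<-Add2 // r0:Add2,r1:Mul2,r2:10,r3:9,r4:7
cycle 8: CDB Mul2=9; stall // r0:Add2,r1:9,r2:10,r3:9,r4:7
cycle 9: CDB Add1=-2; issue SUB r1<-Add1 // r0:Add2,r1:Add1,r2:10,r3:9,r4:7
cycle 10: CDB Add2=19; issue SUB r3<-Add2 // r0:19,r1:Add1,r2:10,r3:Add2,r4:7
cycle 11: stall // r0:19,r1:Add1,r2:10,r3:Add2,r4:7
cycle 12: stall // r0:19,r1:Add1,r2:10,r3:Add2,r4:7
cycle 13: CDB Add1=10; issue SUB r4<-Add1 // r0:19,r1:10,r2:10,r3:Add2,r4:Add1
cycle 14: CDB Add2=-12; issue ADD r2<-Add2 // r0:19,r1:10,r2:Add2,r3:-12,r4:Add1
cycle 15: issue MUL r3<-Mul1 // r0:19,r1:10,r2:Add2,r3:Mul1,r4:Add1
cycle 16: CDB Add1=-12 // r0:19,r1:10,r2:Add2,r3:Mul1,r4:-12
cycle 17: - // r0:19,r1:10,r2:Add2,r3:Mul1,r4:-12
cycle 18: - // r0:19,r1:10,r2:Add2,r3:Mul1,r4:-12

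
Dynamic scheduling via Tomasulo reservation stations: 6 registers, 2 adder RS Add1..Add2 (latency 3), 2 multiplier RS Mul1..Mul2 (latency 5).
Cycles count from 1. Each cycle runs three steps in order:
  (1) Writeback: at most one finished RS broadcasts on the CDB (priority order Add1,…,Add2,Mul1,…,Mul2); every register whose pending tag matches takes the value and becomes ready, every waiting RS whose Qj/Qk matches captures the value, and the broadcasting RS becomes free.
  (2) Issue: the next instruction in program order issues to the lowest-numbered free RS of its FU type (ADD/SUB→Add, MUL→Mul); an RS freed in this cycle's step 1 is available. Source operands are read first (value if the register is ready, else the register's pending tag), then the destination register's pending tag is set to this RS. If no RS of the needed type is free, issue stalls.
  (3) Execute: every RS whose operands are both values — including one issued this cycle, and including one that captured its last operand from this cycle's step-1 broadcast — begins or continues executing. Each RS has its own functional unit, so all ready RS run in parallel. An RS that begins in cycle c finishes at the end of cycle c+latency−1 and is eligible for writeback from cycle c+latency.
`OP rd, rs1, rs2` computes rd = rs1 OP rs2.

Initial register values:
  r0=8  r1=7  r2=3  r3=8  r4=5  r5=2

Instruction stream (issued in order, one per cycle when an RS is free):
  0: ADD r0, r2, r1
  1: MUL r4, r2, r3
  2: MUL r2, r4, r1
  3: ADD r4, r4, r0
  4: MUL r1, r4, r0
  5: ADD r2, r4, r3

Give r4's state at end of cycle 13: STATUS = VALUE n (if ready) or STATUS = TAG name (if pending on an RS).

cycle 1: issue ADD r0<-Add1 // r0:Add1,r1:7,r2:3,r3:8,r4:5,r5:2
cycle 2: issue MUL r4<-Mul1 // r0:Add1,r1:7,r2:3,r3:8,r4:Mul1,r5:2
cycle 3: issue MUL r2<-Mul2 // r0:Add1,r1:7,r2:Mul2,r3:8,r4:Mul1,r5:2
cycle 4: CDB Add1=10; issue ADD r4<-Add1 // r0:10,r1:7,r2:Mul2,r3:8,r4:Add1,r5:2
cycle 5: stall // r0:10,r1:7,r2:Mul2,r3:8,r4:Add1,r5:2
cycle 6: stall // r0:10,r1:7,r2:Mul2,r3:8,r4:Add1,r5:2
cycle 7: CDB Mul1=24; issue MUL r1<-Mul1 // r0:10,r1:Mul1,r2:Mul2,r3:8,r4:Add1,r5:2
cycle 8: issue ADD r2<-Add2 // r0:10,r1:Mul1,r2:Add2,r3:8,r4:Add1,r5:2
cycle 9: - // r0:10,r1:Mul1,r2:Add2,r3:8,r4:Add1,r5:2
cycle 10: CDB Add1=34 // r0:10,r1:Mul1,r2:Add2,r3:8,r4:34,r5:2
cycle 11: - // r0:10,r1:Mul1,r2:Add2,r3:8,r4:34,r5:2
cycle 12: CDB Mul2=168 // r0:10,r1:Mul1,r2:Add2,r3:8,r4:34,r5:2
cycle 13: CDB Add2=42 // r0:10,r1:Mul1,r2:42,r3:8,r4:34,r5:2

STATUS = VALUE 34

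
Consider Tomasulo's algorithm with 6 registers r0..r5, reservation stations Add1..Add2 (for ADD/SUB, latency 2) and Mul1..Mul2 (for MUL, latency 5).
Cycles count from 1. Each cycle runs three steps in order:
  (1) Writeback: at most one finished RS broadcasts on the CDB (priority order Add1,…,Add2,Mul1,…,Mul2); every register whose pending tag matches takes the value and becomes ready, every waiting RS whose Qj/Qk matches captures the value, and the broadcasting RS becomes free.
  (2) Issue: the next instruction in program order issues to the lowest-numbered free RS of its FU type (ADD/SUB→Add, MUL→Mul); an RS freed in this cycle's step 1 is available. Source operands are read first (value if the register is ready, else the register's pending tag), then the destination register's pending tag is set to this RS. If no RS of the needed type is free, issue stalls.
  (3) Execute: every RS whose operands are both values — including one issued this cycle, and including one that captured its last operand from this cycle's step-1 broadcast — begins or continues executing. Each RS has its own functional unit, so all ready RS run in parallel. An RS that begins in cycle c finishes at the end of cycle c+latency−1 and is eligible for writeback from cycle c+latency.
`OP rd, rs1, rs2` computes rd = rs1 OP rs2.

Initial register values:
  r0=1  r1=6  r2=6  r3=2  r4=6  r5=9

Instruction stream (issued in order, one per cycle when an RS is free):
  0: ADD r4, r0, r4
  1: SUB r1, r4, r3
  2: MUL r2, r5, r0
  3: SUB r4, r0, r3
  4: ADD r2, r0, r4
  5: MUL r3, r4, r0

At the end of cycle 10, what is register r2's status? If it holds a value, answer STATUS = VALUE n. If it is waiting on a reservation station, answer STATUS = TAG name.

cycle 1: issue ADD r4<-Add1 // r0:1,r1:6,r2:6,r3:2,r4:Add1,r5:9
cycle 2: issue SUB r1<-Add2 // r0:1,r1:Add2,r2:6,r3:2,r4:Add1,r5:9
cycle 3: CDB Add1=7; issue MUL r2<-Mul1 // r0:1,r1:Add2,r2:Mul1,r3:2,r4:7,r5:9
cycle 4: issue SUB r4<-Add1 // r0:1,r1:Add2,r2:Mul1,r3:2,r4:Add1,r5:9
cycle 5: CDB Add2=5; issue ADD r2<-Add2 // r0:1,r1:5,r2:Add2,r3:2,r4:Add1,r5:9
cycle 6: CDB Add1=-1; issue MUL r3<-Mul2 // r0:1,r1:5,r2:Add2,r3:Mul2,r4:-1,r5:9
cycle 7: - // r0:1,r1:5,r2:Add2,r3:Mul2,r4:-1,r5:9
cycle 8: CDB Add2=0 // r0:1,r1:5,r2:0,r3:Mul2,r4:-1,r5:9
cycle 9: CDB Mul1=9 // r0:1,r1:5,r2:0,r3:Mul2,r4:-1,r5:9
cycle 10: - // r0:1,r1:5,r2:0,r3:Mul2,r4:-1,r5:9

STATUS = VALUE 0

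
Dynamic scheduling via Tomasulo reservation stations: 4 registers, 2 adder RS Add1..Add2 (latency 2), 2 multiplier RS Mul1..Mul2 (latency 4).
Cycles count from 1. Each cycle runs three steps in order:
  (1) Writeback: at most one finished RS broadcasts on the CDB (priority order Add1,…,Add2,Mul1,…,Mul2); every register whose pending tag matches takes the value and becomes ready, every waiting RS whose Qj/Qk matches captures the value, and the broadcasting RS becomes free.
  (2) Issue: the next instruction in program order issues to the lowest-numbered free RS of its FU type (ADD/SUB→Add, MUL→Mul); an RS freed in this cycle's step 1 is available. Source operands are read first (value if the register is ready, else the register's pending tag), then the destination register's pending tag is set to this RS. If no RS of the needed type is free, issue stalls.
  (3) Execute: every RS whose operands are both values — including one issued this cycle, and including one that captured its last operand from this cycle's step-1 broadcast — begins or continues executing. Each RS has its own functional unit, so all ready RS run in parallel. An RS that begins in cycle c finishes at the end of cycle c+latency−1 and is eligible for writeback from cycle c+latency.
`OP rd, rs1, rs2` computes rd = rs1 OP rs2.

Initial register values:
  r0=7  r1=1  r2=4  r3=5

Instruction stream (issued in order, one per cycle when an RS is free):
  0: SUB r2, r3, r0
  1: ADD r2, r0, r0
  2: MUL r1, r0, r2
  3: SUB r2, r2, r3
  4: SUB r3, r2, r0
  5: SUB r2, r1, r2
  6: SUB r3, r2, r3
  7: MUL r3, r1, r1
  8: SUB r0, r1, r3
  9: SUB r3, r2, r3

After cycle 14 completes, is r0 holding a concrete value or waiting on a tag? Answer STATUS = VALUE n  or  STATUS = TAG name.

  c1: issue SUB r2<-Add1  regs: r0:7,r1:1,r2:Add1,r3:5
  c2: issue ADD r2<-Add2  regs: r0:7,r1:1,r2:Add2,r3:5
  c3: CDB Add1=-2; issue MUL r1<-Mul1  regs: r0:7,r1:Mul1,r2:Add2,r3:5
  c4: CDB Add2=14; issue SUB r2<-Add1  regs: r0:7,r1:Mul1,r2:Add1,r3:5
  c5: issue SUB r3<-Add2  regs: r0:7,r1:Mul1,r2:Add1,r3:Add2
  c6: CDB Add1=9; issue SUB r2<-Add1  regs: r0:7,r1:Mul1,r2:Add1,r3:Add2
  c7: stall  regs: r0:7,r1:Mul1,r2:Add1,r3:Add2
  c8: CDB Add2=2; issue SUB r3<-Add2  regs: r0:7,r1:Mul1,r2:Add1,r3:Add2
  c9: CDB Mul1=98; issue MUL r3<-Mul1  regs: r0:7,r1:98,r2:Add1,r3:Mul1
  c10: stall  regs: r0:7,r1:98,r2:Add1,r3:Mul1
  c11: CDB Add1=89; issue SUB r0<-Add1  regs: r0:Add1,r1:98,r2:89,r3:Mul1
  c12: stall  regs: r0:Add1,r1:98,r2:89,r3:Mul1
  c13: CDB Add2=87; issue SUB r3<-Add2  regs: r0:Add1,r1:98,r2:89,r3:Add2
  c14: CDB Mul1=9604  regs: r0:Add1,r1:98,r2:89,r3:Add2

STATUS = TAG Add1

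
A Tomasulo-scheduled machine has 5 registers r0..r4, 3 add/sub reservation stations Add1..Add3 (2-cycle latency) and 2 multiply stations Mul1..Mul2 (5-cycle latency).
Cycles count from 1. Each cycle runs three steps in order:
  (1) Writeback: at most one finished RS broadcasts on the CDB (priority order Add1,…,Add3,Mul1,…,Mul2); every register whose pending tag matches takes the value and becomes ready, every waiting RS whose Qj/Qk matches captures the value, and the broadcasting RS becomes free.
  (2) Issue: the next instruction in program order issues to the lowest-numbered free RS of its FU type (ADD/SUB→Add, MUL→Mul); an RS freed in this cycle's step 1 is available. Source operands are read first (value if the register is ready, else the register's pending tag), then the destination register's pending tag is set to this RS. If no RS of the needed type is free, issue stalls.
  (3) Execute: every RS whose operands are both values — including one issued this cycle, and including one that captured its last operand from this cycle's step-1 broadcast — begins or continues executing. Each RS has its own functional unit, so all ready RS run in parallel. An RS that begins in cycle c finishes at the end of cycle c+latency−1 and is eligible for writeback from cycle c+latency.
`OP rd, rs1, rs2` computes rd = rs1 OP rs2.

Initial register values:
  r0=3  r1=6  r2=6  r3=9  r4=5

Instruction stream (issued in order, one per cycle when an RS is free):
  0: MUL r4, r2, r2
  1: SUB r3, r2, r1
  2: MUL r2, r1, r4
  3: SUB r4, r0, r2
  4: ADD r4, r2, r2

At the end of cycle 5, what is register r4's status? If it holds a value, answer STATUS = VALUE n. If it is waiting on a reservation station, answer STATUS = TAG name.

cycle 1: issue MUL r4<-Mul1 // r0:3,r1:6,r2:6,r3:9,r4:Mul1
cycle 2: issue SUB r3<-Add1 // r0:3,r1:6,r2:6,r3:Add1,r4:Mul1
cycle 3: issue MUL r2<-Mul2 // r0:3,r1:6,r2:Mul2,r3:Add1,r4:Mul1
cycle 4: CDB Add1=0; issue SUB r4<-Add1 // r0:3,r1:6,r2:Mul2,r3:0,r4:Add1
cycle 5: issue ADD r4<-Add2 // r0:3,r1:6,r2:Mul2,r3:0,r4:Add2

STATUS = TAG Add2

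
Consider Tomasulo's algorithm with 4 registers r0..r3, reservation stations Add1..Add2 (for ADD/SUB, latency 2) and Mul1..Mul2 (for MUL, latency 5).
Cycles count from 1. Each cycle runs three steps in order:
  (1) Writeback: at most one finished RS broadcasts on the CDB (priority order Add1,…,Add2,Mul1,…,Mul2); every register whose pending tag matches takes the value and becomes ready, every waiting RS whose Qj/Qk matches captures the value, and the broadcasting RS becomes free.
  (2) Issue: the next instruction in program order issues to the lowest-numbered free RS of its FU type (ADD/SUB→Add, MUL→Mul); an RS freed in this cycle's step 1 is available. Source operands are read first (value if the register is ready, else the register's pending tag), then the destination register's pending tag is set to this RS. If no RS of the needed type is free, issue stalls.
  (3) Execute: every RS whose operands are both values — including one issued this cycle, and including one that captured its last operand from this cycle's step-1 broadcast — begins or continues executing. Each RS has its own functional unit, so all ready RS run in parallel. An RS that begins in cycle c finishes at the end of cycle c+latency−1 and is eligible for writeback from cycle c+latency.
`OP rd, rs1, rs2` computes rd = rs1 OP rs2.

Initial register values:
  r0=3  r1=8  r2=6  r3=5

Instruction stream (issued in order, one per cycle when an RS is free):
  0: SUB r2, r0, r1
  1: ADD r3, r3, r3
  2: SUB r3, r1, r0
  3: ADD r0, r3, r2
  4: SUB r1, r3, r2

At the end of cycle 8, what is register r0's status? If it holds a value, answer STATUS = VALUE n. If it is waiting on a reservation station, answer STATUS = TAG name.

  c1: issue SUB r2<-Add1  regs: r0:3,r1:8,r2:Add1,r3:5
  c2: issue ADD r3<-Add2  regs: r0:3,r1:8,r2:Add1,r3:Add2
  c3: CDB Add1=-5; issue SUB r3<-Add1  regs: r0:3,r1:8,r2:-5,r3:Add1
  c4: CDB Add2=10; issue ADD r0<-Add2  regs: r0:Add2,r1:8,r2:-5,r3:Add1
  c5: CDB Add1=5; issue SUB r1<-Add1  regs: r0:Add2,r1:Add1,r2:-5,r3:5
  c6: -  regs: r0:Add2,r1:Add1,r2:-5,r3:5
  c7: CDB Add1=10  regs: r0:Add2,r1:10,r2:-5,r3:5
  c8: CDB Add2=0  regs: r0:0,r1:10,r2:-5,r3:5

STATUS = VALUE 0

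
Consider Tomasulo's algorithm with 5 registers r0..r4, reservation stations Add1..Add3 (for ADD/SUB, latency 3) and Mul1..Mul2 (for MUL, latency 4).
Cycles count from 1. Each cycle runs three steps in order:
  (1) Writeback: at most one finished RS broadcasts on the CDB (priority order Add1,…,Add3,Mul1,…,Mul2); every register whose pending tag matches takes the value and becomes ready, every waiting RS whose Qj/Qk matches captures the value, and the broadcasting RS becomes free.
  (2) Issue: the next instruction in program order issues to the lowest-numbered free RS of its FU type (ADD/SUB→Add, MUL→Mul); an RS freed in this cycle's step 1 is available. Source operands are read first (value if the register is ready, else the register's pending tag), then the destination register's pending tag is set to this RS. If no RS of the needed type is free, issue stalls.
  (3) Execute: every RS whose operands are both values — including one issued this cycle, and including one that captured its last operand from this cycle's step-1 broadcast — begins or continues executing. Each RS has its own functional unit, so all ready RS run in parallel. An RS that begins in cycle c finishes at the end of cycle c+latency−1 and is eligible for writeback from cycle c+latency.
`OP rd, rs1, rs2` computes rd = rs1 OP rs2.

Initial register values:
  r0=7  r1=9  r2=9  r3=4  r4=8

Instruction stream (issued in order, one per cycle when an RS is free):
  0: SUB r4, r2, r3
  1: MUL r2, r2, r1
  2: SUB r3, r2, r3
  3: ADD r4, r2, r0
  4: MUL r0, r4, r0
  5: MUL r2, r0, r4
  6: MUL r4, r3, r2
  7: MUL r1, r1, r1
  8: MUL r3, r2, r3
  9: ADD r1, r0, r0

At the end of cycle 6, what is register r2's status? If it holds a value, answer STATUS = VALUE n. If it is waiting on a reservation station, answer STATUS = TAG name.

  c1: issue SUB r4<-Add1  regs: r0:7,r1:9,r2:9,r3:4,r4:Add1
  c2: issue MUL r2<-Mul1  regs: r0:7,r1:9,r2:Mul1,r3:4,r4:Add1
  c3: issue SUB r3<-Add2  regs: r0:7,r1:9,r2:Mul1,r3:Add2,r4:Add1
  c4: CDB Add1=5; issue ADD r4<-Add1  regs: r0:7,r1:9,r2:Mul1,r3:Add2,r4:Add1
  c5: issue MUL r0<-Mul2  regs: r0:Mul2,r1:9,r2:Mul1,r3:Add2,r4:Add1
  c6: CDB Mul1=81; issue MUL r2<-Mul1  regs: r0:Mul2,r1:9,r2:Mul1,r3:Add2,r4:Add1

STATUS = TAG Mul1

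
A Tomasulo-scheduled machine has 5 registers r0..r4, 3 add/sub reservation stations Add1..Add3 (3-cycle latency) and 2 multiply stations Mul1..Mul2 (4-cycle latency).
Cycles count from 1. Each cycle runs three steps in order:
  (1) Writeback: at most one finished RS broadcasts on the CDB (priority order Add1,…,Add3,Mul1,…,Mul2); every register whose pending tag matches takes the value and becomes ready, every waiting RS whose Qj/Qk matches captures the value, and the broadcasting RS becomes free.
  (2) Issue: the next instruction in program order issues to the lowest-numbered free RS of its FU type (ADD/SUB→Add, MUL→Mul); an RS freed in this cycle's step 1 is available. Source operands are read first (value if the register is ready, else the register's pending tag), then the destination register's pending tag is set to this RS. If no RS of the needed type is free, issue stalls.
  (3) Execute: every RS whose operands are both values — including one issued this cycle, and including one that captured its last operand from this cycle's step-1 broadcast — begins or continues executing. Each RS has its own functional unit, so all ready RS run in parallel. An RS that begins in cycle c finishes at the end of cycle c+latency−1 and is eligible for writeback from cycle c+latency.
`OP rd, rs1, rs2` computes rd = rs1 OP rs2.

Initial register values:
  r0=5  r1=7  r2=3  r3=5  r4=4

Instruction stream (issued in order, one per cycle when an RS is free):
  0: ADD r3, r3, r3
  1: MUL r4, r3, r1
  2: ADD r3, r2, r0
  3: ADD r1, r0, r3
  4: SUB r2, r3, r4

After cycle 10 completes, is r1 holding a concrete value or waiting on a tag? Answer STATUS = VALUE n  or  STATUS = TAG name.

cycle 1: issue ADD r3<-Add1 // r0:5,r1:7,r2:3,r3:Add1,r4:4
cycle 2: issue MUL r4<-Mul1 // r0:5,r1:7,r2:3,r3:Add1,r4:Mul1
cycle 3: issue ADD r3<-Add2 // r0:5,r1:7,r2:3,r3:Add2,r4:Mul1
cycle 4: CDB Add1=10; issue ADD r1<-Add1 // r0:5,r1:Add1,r2:3,r3:Add2,r4:Mul1
cycle 5: issue SUB r2<-Add3 // r0:5,r1:Add1,r2:Add3,r3:Add2,r4:Mul1
cycle 6: CDB Add2=8 // r0:5,r1:Add1,r2:Add3,r3:8,r4:Mul1
cycle 7: - // r0:5,r1:Add1,r2:Add3,r3:8,r4:Mul1
cycle 8: CDB Mul1=70 // r0:5,r1:Add1,r2:Add3,r3:8,r4:70
cycle 9: CDB Add1=13 // r0:5,r1:13,r2:Add3,r3:8,r4:70
cycle 10: - // r0:5,r1:13,r2:Add3,r3:8,r4:70

STATUS = VALUE 13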